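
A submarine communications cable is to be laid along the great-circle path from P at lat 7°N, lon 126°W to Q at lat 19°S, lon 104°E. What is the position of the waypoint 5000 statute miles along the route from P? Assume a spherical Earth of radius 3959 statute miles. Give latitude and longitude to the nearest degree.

Convert each endpoint to a unit vector on the sphere (x = cos φ cos λ, y = cos φ sin λ, z = sin φ).
The central angle between the endpoints is δ = arccos(p₁·p₂) ≈ 2.269 rad (130.0°). The total great-circle distance is δ·R ≈ 2.269 × 3959 ≈ 8983 mi, so the target fraction is f = 5000/8983 ≈ 0.557.
Interpolate at f ≈ 0.557 with slerp weights a = sin((1−f)δ)/sin δ ≈ 1.103, b = sin(fδ)/sin δ ≈ 1.244.
p = a·p₁ + b·p₂ ≈ (-0.928, 0.256, -0.271); φ = arcsin(p_z) ≈ -15.70°, λ = atan2(p_y, p_x) ≈ 164.59°.

≈ lat 16°S, lon 165°E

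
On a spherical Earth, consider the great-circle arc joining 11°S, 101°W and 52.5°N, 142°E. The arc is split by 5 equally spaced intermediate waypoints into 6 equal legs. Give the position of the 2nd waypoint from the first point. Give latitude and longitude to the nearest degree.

≈ 20°N, 124°W

Convert each endpoint to a unit vector on the sphere (x = cos φ cos λ, y = cos φ sin λ, z = sin φ).
The central angle between the endpoints is δ = arccos(p₁·p₂) ≈ 2.007 rad (115.0°).
Interpolate at f = 2/6 with slerp weights a = sin((1−f)δ)/sin δ ≈ 1.074, b = sin(fδ)/sin δ ≈ 0.684.
p = a·p₁ + b·p₂ ≈ (-0.529, -0.778, 0.338); φ = arcsin(p_z) ≈ 19.76°, λ = atan2(p_y, p_x) ≈ -124.23°.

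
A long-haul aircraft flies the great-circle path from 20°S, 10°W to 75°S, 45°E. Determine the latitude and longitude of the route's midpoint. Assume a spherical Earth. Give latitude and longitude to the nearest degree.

Write both endpoints as unit vectors p₁, p₂ with components (cos φ cos λ, cos φ sin λ, sin φ).
The central angle between the endpoints is δ = arccos(p₁·p₂) ≈ 1.082 rad (62.0°).
Interpolate at f = 1/2 with slerp weights a = sin((1−f)δ)/sin δ ≈ 0.583, b = sin(fδ)/sin δ ≈ 0.583.
p = a·p₁ + b·p₂ ≈ (0.646, 0.012, -0.763); φ = arcsin(p_z) ≈ -49.72°, λ = atan2(p_y, p_x) ≈ 1.03°.

≈ 50°S, 1°E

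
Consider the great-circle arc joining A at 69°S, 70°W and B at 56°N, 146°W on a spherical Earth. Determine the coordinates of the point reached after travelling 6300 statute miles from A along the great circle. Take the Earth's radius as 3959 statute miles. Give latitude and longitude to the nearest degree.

≈ 14°N, 124°W

From cos δ = sin φ₁ sin φ₂ + cos φ₁ cos φ₂ cos Δλ, the central angle is δ ≈ 2.383 rad (136.5°). The total great-circle distance is δ·R ≈ 2.383 × 3959 ≈ 9433 mi, so the target fraction is f = 6300/9433 ≈ 0.668.
Interpolate at f ≈ 0.668 with slerp weights a = sin((1−f)δ)/sin δ ≈ 1.033, b = sin(fδ)/sin δ ≈ 1.453.
p = a·p₁ + b·p₂ ≈ (-0.547, -0.802, 0.240); φ = arcsin(p_z) ≈ 13.86°, λ = atan2(p_y, p_x) ≈ -124.28°.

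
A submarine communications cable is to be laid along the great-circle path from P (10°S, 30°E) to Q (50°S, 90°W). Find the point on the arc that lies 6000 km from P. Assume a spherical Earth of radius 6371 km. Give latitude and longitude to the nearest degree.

From cos δ = sin φ₁ sin φ₂ + cos φ₁ cos φ₂ cos Δλ, the central angle is δ ≈ 1.755 rad (100.6°). The total great-circle distance is δ·R ≈ 1.755 × 6371 ≈ 11183 km, so the target fraction is f = 6000/11183 ≈ 0.537.
Interpolate at f ≈ 0.537 with slerp weights a = sin((1−f)δ)/sin δ ≈ 0.739, b = sin(fδ)/sin δ ≈ 0.823.
p = a·p₁ + b·p₂ ≈ (0.631, -0.165, -0.758); φ = arcsin(p_z) ≈ -49.33°, λ = atan2(p_y, p_x) ≈ -14.64°.

≈ (49°S, 15°W)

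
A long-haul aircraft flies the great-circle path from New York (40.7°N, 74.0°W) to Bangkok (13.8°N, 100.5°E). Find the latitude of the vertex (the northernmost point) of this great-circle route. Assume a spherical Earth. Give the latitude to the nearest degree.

≈ 85°N

The great circle lies in the plane with unit normal n̂ = (p₁ × p₂)/|p₁ × p₂|.
Here n̂_z ≈ +0.086; the vertex latitude is φ_max = arccos|n̂_z| ≈ 85.0°.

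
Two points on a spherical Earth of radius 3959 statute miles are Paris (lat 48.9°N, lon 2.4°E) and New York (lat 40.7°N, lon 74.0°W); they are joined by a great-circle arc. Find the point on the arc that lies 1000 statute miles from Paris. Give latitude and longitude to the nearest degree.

≈ lat 52°N, lon 20°W

Write both endpoints as unit vectors p₁, p₂ with components (cos φ cos λ, cos φ sin λ, sin φ).
The central angle between the endpoints is δ = arccos(p₁·p₂) ≈ 0.917 rad (52.5°). The total great-circle distance is δ·R ≈ 0.917 × 3959 ≈ 3628 mi, so the target fraction is f = 1000/3628 ≈ 0.276.
Interpolate at f ≈ 0.276 with slerp weights a = sin((1−f)δ)/sin δ ≈ 0.777, b = sin(fδ)/sin δ ≈ 0.315.
p = a·p₁ + b·p₂ ≈ (0.576, -0.208, 0.791); φ = arcsin(p_z) ≈ 52.24°, λ = atan2(p_y, p_x) ≈ -19.87°.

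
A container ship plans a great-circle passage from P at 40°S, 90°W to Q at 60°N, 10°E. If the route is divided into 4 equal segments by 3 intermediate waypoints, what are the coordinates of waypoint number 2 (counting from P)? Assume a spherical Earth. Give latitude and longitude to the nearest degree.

Convert each endpoint to a unit vector on the sphere (x = cos φ cos λ, y = cos φ sin λ, z = sin φ).
The central angle between the endpoints is δ = arccos(p₁·p₂) ≈ 2.244 rad (128.5°).
Interpolate at f = 2/4 with slerp weights a = sin((1−f)δ)/sin δ ≈ 1.152, b = sin(fδ)/sin δ ≈ 1.152.
p = a·p₁ + b·p₂ ≈ (0.567, -0.782, 0.257); φ = arcsin(p_z) ≈ 14.90°, λ = atan2(p_y, p_x) ≈ -54.06°.

≈ 15°N, 54°W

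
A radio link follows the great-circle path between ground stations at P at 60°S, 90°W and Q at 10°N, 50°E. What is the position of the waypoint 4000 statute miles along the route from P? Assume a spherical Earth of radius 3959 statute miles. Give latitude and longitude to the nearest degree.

≈ 48°S, 19°E

From cos δ = sin φ₁ sin φ₂ + cos φ₁ cos φ₂ cos Δλ, the central angle is δ ≈ 2.127 rad (121.8°). The total great-circle distance is δ·R ≈ 2.127 × 3959 ≈ 8419 mi, so the target fraction is f = 4000/8419 ≈ 0.475.
Interpolate at f ≈ 0.475 with slerp weights a = sin((1−f)δ)/sin δ ≈ 1.058, b = sin(fδ)/sin δ ≈ 0.997.
p = a·p₁ + b·p₂ ≈ (0.631, 0.223, -0.743); φ = arcsin(p_z) ≈ -47.97°, λ = atan2(p_y, p_x) ≈ 19.49°.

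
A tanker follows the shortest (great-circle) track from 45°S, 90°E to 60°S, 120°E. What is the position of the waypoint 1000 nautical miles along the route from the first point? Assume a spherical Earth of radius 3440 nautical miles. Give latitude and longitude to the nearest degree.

The haversine formula gives a central angle δ ≈ 0.406 rad (23.3°) between the endpoints. The total great-circle distance is δ·R ≈ 0.406 × 3440 ≈ 1398 nmi, so the target fraction is f = 1000/1398 ≈ 0.715.
Interpolate at f ≈ 0.715 with slerp weights a = sin((1−f)δ)/sin δ ≈ 0.292, b = sin(fδ)/sin δ ≈ 0.725.
p = a·p₁ + b·p₂ ≈ (-0.181, 0.520, -0.834); φ = arcsin(p_z) ≈ -56.56°, λ = atan2(p_y, p_x) ≈ 109.20°.

≈ 57°S, 109°E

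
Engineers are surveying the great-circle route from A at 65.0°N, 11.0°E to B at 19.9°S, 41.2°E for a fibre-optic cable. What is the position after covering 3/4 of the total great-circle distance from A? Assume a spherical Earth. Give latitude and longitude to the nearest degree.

≈ 2°N, 37°E

Write both endpoints as unit vectors p₁, p₂ with components (cos φ cos λ, cos φ sin λ, sin φ).
The central angle between the endpoints is δ = arccos(p₁·p₂) ≈ 1.536 rad (88.0°).
Interpolate at f = 3/4 with slerp weights a = sin((1−f)δ)/sin δ ≈ 0.375, b = sin(fδ)/sin δ ≈ 0.914.
p = a·p₁ + b·p₂ ≈ (0.802, 0.596, 0.029); φ = arcsin(p_z) ≈ 1.64°, λ = atan2(p_y, p_x) ≈ 36.63°.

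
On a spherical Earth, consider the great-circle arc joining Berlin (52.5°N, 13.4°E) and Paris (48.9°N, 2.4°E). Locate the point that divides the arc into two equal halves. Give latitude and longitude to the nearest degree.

Write both endpoints as unit vectors p₁, p₂ with components (cos φ cos λ, cos φ sin λ, sin φ).
The central angle between the endpoints is δ = arccos(p₁·p₂) ≈ 0.137 rad (7.8°).
Interpolate at f = 1/2 with slerp weights a = sin((1−f)δ)/sin δ ≈ 0.501, b = sin(fδ)/sin δ ≈ 0.501.
p = a·p₁ + b·p₂ ≈ (0.626, 0.085, 0.775); φ = arcsin(p_z) ≈ 50.83°, λ = atan2(p_y, p_x) ≈ 7.69°.

≈ 51°N, 8°E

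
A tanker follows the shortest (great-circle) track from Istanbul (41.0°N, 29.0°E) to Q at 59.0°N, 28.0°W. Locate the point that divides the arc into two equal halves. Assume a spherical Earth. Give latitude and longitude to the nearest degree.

≈ 53°N, 6°E

From cos δ = sin φ₁ sin φ₂ + cos φ₁ cos φ₂ cos Δλ, the central angle is δ ≈ 0.686 rad (39.3°).
Interpolate at f = 1/2 with slerp weights a = sin((1−f)δ)/sin δ ≈ 0.531, b = sin(fδ)/sin δ ≈ 0.531.
p = a·p₁ + b·p₂ ≈ (0.592, 0.066, 0.803); φ = arcsin(p_z) ≈ 53.45°, λ = atan2(p_y, p_x) ≈ 6.35°.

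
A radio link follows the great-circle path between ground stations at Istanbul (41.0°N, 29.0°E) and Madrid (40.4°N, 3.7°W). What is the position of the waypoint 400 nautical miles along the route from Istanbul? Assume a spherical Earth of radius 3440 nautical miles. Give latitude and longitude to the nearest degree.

≈ 42°N, 20°E

From cos δ = sin φ₁ sin φ₂ + cos φ₁ cos φ₂ cos Δλ, the central angle is δ ≈ 0.430 rad (24.7°). The total great-circle distance is δ·R ≈ 0.430 × 3440 ≈ 1480 nmi, so the target fraction is f = 400/1480 ≈ 0.270.
Interpolate at f ≈ 0.270 with slerp weights a = sin((1−f)δ)/sin δ ≈ 0.740, b = sin(fδ)/sin δ ≈ 0.278.
p = a·p₁ + b·p₂ ≈ (0.700, 0.257, 0.666); φ = arcsin(p_z) ≈ 41.76°, λ = atan2(p_y, p_x) ≈ 20.18°.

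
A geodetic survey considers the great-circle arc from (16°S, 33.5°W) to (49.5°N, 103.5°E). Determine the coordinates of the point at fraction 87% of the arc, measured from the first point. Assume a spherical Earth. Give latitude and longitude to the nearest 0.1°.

Convert each endpoint to a unit vector on the sphere (x = cos φ cos λ, y = cos φ sin λ, z = sin φ).
The central angle between the endpoints is δ = arccos(p₁·p₂) ≈ 2.300 rad (131.8°).
Interpolate at f = 0.87 with slerp weights a = sin((1−f)δ)/sin δ ≈ 0.395, b = sin(fδ)/sin δ ≈ 1.219.
p = a·p₁ + b·p₂ ≈ (0.132, 0.560, 0.818); φ = arcsin(p_z) ≈ 54.87°, λ = atan2(p_y, p_x) ≈ 76.76°.

≈ (54.9°N, 76.8°E)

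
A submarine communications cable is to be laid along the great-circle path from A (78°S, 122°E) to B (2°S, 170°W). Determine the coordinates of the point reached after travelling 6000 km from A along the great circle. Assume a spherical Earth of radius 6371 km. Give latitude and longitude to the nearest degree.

≈ (31°S, 176°W)

Write both endpoints as unit vectors p₁, p₂ with components (cos φ cos λ, cos φ sin λ, sin φ).
The central angle between the endpoints is δ = arccos(p₁·p₂) ≈ 1.459 rad (83.6°). The total great-circle distance is δ·R ≈ 1.459 × 6371 ≈ 9293 km, so the target fraction is f = 6000/9293 ≈ 0.646.
Interpolate at f ≈ 0.646 with slerp weights a = sin((1−f)δ)/sin δ ≈ 0.497, b = sin(fδ)/sin δ ≈ 0.814.
p = a·p₁ + b·p₂ ≈ (-0.856, -0.054, -0.515); φ = arcsin(p_z) ≈ -30.98°, λ = atan2(p_y, p_x) ≈ -176.42°.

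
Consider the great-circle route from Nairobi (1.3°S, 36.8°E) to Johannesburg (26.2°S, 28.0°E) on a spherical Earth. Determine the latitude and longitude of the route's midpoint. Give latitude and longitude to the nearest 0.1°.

Write both endpoints as unit vectors p₁, p₂ with components (cos φ cos λ, cos φ sin λ, sin φ).
The central angle between the endpoints is δ = arccos(p₁·p₂) ≈ 0.459 rad (26.3°).
Interpolate at f = 1/2 with slerp weights a = sin((1−f)δ)/sin δ ≈ 0.513, b = sin(fδ)/sin δ ≈ 0.513.
p = a·p₁ + b·p₂ ≈ (0.818, 0.524, -0.238); φ = arcsin(p_z) ≈ -13.79°, λ = atan2(p_y, p_x) ≈ 32.64°.

≈ (13.8°S, 32.6°E)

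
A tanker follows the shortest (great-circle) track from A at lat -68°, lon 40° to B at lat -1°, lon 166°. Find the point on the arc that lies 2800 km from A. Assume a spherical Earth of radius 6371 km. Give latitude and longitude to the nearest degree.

≈ lat -68°, lon 112°

Write both endpoints as unit vectors p₁, p₂ with components (cos φ cos λ, cos φ sin λ, sin φ).
The central angle between the endpoints is δ = arccos(p₁·p₂) ≈ 1.776 rad (101.8°). The total great-circle distance is δ·R ≈ 1.776 × 6371 ≈ 11316 km, so the target fraction is f = 2800/11316 ≈ 0.247.
Interpolate at f ≈ 0.247 with slerp weights a = sin((1−f)δ)/sin δ ≈ 0.994, b = sin(fδ)/sin δ ≈ 0.435.
p = a·p₁ + b·p₂ ≈ (-0.137, 0.344, -0.929); φ = arcsin(p_z) ≈ -68.26°, λ = atan2(p_y, p_x) ≈ 111.62°.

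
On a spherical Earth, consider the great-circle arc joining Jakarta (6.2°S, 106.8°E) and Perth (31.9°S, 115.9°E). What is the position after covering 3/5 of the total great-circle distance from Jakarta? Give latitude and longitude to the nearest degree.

The haversine formula gives a central angle δ ≈ 0.472 rad (27.1°) between the endpoints.
Interpolate at f = 3/5 with slerp weights a = sin((1−f)δ)/sin δ ≈ 0.413, b = sin(fδ)/sin δ ≈ 0.615.
p = a·p₁ + b·p₂ ≈ (-0.347, 0.862, -0.369); φ = arcsin(p_z) ≈ -21.68°, λ = atan2(p_y, p_x) ≈ 111.89°.

≈ (22°S, 112°E)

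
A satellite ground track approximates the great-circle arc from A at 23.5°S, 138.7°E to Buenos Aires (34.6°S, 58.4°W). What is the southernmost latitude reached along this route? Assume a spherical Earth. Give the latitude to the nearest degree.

≈ 75°S

The great circle lies in the plane with unit normal n̂ = (p₁ × p₂)/|p₁ × p₂|.
Here n̂_z ≈ +0.255; the vertex latitude is φ_max = arccos|n̂_z| ≈ 75.2°.
Check via Clairaut: cos φ_max = |cos φ₁| · sin C = cos(23.5°)·sin(163.8°) ≈ 0.255, again giving ≈ 75.2°.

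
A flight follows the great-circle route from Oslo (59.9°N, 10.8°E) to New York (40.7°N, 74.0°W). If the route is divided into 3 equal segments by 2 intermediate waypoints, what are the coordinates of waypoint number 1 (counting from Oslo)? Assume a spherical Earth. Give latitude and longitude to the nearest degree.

Write both endpoints as unit vectors p₁, p₂ with components (cos φ cos λ, cos φ sin λ, sin φ).
The central angle between the endpoints is δ = arccos(p₁·p₂) ≈ 0.929 rad (53.2°).
Interpolate at f = 1/3 with slerp weights a = sin((1−f)δ)/sin δ ≈ 0.725, b = sin(fδ)/sin δ ≈ 0.380.
p = a·p₁ + b·p₂ ≈ (0.437, -0.209, 0.875); φ = arcsin(p_z) ≈ 61.05°, λ = atan2(p_y, p_x) ≈ -25.60°.

≈ 61°N, 26°W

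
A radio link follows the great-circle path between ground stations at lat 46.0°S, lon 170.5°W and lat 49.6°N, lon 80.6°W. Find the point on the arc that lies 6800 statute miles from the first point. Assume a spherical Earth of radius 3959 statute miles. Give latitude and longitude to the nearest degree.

The haversine formula gives a central angle δ ≈ 2.150 rad (123.2°) between the endpoints. The total great-circle distance is δ·R ≈ 2.150 × 3959 ≈ 8510 mi, so the target fraction is f = 6800/8510 ≈ 0.799.
Interpolate at f ≈ 0.799 with slerp weights a = sin((1−f)δ)/sin δ ≈ 0.500, b = sin(fδ)/sin δ ≈ 1.182.
p = a·p₁ + b·p₂ ≈ (-0.218, -0.813, 0.540); φ = arcsin(p_z) ≈ 32.69°, λ = atan2(p_y, p_x) ≈ -104.98°.

≈ lat 33°N, lon 105°W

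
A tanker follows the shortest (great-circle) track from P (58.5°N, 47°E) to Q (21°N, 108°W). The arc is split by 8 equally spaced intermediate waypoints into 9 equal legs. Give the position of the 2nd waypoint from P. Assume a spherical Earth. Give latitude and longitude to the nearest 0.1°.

Convert each endpoint to a unit vector on the sphere (x = cos φ cos λ, y = cos φ sin λ, z = sin φ).
The central angle between the endpoints is δ = arccos(p₁·p₂) ≈ 1.708 rad (97.8°).
Interpolate at f = 2/9 with slerp weights a = sin((1−f)δ)/sin δ ≈ 0.980, b = sin(fδ)/sin δ ≈ 0.374.
p = a·p₁ + b·p₂ ≈ (0.241, 0.042, 0.970); φ = arcsin(p_z) ≈ 75.82°, λ = atan2(p_y, p_x) ≈ 9.97°.

≈ (75.8°N, 10.0°E)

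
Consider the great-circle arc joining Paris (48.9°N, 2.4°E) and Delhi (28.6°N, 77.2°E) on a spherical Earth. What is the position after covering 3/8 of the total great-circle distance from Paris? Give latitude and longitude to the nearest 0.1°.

The haversine formula gives a central angle δ ≈ 1.033 rad (59.2°) between the endpoints.
Interpolate at f = 3/8 with slerp weights a = sin((1−f)δ)/sin δ ≈ 0.701, b = sin(fδ)/sin δ ≈ 0.440.
p = a·p₁ + b·p₂ ≈ (0.546, 0.396, 0.739); φ = arcsin(p_z) ≈ 47.61°, λ = atan2(p_y, p_x) ≈ 35.96°.

≈ (47.6°N, 36.0°E)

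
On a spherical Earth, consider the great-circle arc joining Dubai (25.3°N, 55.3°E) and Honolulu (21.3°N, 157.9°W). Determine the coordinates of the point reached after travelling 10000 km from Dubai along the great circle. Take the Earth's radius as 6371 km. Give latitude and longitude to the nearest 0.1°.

The haversine formula gives a central angle δ ≈ 2.153 rad (123.3°) between the endpoints. The total great-circle distance is δ·R ≈ 2.153 × 6371 ≈ 13715 km, so the target fraction is f = 10000/13715 ≈ 0.729.
Interpolate at f ≈ 0.729 with slerp weights a = sin((1−f)δ)/sin δ ≈ 0.659, b = sin(fδ)/sin δ ≈ 1.197.
p = a·p₁ + b·p₂ ≈ (-0.694, 0.070, 0.716); φ = arcsin(p_z) ≈ 45.76°, λ = atan2(p_y, p_x) ≈ 174.22°.

≈ 45.8°N, 174.2°E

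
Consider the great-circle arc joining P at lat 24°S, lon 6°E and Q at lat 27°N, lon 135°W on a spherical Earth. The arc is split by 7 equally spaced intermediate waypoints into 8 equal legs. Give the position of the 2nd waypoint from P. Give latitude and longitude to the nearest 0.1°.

Write both endpoints as unit vectors p₁, p₂ with components (cos φ cos λ, cos φ sin λ, sin φ).
The central angle between the endpoints is δ = arccos(p₁·p₂) ≈ 2.527 rad (144.8°).
Interpolate at f = 2/8 with slerp weights a = sin((1−f)δ)/sin δ ≈ 1.644, b = sin(fδ)/sin δ ≈ 1.025.
p = a·p₁ + b·p₂ ≈ (0.848, -0.489, -0.204); φ = arcsin(p_z) ≈ -11.75°, λ = atan2(p_y, p_x) ≈ -29.94°.

≈ lat 11.7°S, lon 29.9°W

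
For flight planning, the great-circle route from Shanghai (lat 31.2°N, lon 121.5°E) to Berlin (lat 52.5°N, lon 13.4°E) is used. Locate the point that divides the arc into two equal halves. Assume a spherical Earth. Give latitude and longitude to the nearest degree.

≈ lat 56°N, lon 81°E

The haversine formula gives a central angle δ ≈ 1.319 rad (75.6°) between the endpoints.
Interpolate at f = 1/2 with slerp weights a = sin((1−f)δ)/sin δ ≈ 0.633, b = sin(fδ)/sin δ ≈ 0.633.
p = a·p₁ + b·p₂ ≈ (0.092, 0.551, 0.830); φ = arcsin(p_z) ≈ 56.06°, λ = atan2(p_y, p_x) ≈ 80.53°.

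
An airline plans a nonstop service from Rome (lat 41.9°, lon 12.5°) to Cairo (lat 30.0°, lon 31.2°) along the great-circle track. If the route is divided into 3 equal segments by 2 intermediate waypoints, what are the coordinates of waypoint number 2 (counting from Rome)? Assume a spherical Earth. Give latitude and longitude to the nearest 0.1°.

≈ lat 34.3°, lon 25.6°

Write both endpoints as unit vectors p₁, p₂ with components (cos φ cos λ, cos φ sin λ, sin φ).
The central angle between the endpoints is δ = arccos(p₁·p₂) ≈ 0.335 rad (19.2°).
Interpolate at f = 2/3 with slerp weights a = sin((1−f)δ)/sin δ ≈ 0.339, b = sin(fδ)/sin δ ≈ 0.674.
p = a·p₁ + b·p₂ ≈ (0.745, 0.357, 0.563); φ = arcsin(p_z) ≈ 34.28°, λ = atan2(p_y, p_x) ≈ 25.58°.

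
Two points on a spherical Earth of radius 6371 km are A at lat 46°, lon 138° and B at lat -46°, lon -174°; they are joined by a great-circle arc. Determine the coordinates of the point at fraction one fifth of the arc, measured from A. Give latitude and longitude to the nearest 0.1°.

≈ lat 28.1°, lon 149.9°

Write both endpoints as unit vectors p₁, p₂ with components (cos φ cos λ, cos φ sin λ, sin φ).
The central angle between the endpoints is δ = arccos(p₁·p₂) ≈ 1.767 rad (101.2°).
Interpolate at f = 1/5 with slerp weights a = sin((1−f)δ)/sin δ ≈ 1.007, b = sin(fδ)/sin δ ≈ 0.353.
p = a·p₁ + b·p₂ ≈ (-0.763, 0.442, 0.471); φ = arcsin(p_z) ≈ 28.07°, λ = atan2(p_y, p_x) ≈ 149.91°.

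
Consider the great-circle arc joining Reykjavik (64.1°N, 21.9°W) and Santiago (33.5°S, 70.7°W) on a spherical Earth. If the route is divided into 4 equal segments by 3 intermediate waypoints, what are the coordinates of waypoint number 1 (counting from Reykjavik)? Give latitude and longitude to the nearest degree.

The haversine formula gives a central angle δ ≈ 1.830 rad (104.9°) between the endpoints.
Interpolate at f = 1/4 with slerp weights a = sin((1−f)δ)/sin δ ≈ 1.014, b = sin(fδ)/sin δ ≈ 0.457.
p = a·p₁ + b·p₂ ≈ (0.537, -0.525, 0.660); φ = arcsin(p_z) ≈ 41.32°, λ = atan2(p_y, p_x) ≈ -44.35°.

≈ 41°N, 44°W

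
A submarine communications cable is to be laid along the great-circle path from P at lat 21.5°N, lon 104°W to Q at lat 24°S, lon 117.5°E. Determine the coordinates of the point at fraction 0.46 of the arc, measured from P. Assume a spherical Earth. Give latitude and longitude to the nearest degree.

≈ lat 1°S, lon 167°W

The haversine formula gives a central angle δ ≈ 2.475 rad (141.8°) between the endpoints.
Interpolate at f = 0.46 with slerp weights a = sin((1−f)δ)/sin δ ≈ 1.572, b = sin(fδ)/sin δ ≈ 1.468.
p = a·p₁ + b·p₂ ≈ (-0.973, -0.230, -0.021); φ = arcsin(p_z) ≈ -1.19°, λ = atan2(p_y, p_x) ≈ -166.69°.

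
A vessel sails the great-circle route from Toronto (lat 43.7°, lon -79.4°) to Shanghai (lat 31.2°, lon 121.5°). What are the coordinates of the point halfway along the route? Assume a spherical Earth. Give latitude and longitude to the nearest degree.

≈ lat 75°, lon 177°

The haversine formula gives a central angle δ ≈ 1.792 rad (102.7°) between the endpoints.
Interpolate at f = 1/2 with slerp weights a = sin((1−f)δ)/sin δ ≈ 0.801, b = sin(fδ)/sin δ ≈ 0.801.
p = a·p₁ + b·p₂ ≈ (-0.251, 0.015, 0.968); φ = arcsin(p_z) ≈ 75.42°, λ = atan2(p_y, p_x) ≈ 176.59°.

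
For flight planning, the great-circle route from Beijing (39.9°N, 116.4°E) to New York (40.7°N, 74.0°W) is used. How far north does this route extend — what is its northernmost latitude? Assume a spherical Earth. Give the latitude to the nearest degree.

The great circle lies in the plane with unit normal n̂ = (p₁ × p₂)/|p₁ × p₂|.
Here n̂_z ≈ +0.106; the vertex latitude is φ_max = arccos|n̂_z| ≈ 83.9°.

≈ 84°N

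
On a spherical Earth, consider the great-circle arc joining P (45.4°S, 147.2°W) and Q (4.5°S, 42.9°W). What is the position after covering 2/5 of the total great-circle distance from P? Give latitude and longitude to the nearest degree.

Write both endpoints as unit vectors p₁, p₂ with components (cos φ cos λ, cos φ sin λ, sin φ).
The central angle between the endpoints is δ = arccos(p₁·p₂) ≈ 1.688 rad (96.7°).
Interpolate at f = 2/5 with slerp weights a = sin((1−f)δ)/sin δ ≈ 0.854, b = sin(fδ)/sin δ ≈ 0.629.
p = a·p₁ + b·p₂ ≈ (-0.045, -0.752, -0.658); φ = arcsin(p_z) ≈ -41.12°, λ = atan2(p_y, p_x) ≈ -93.39°.

≈ (41°S, 93°W)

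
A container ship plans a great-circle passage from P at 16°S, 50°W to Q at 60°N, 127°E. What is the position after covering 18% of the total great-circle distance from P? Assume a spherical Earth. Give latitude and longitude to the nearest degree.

≈ 8°N, 49°W

The haversine formula gives a central angle δ ≈ 2.373 rad (135.9°) between the endpoints.
Interpolate at f = 0.18 with slerp weights a = sin((1−f)δ)/sin δ ≈ 1.338, b = sin(fδ)/sin δ ≈ 0.596.
p = a·p₁ + b·p₂ ≈ (0.648, -0.748, 0.147); φ = arcsin(p_z) ≈ 8.45°, λ = atan2(p_y, p_x) ≈ -49.10°.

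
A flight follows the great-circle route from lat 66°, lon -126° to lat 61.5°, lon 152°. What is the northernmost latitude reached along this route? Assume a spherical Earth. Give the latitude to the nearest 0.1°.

The great circle lies in the plane with unit normal n̂ = (p₁ × p₂)/|p₁ × p₂|.
Here n̂_z ≈ -0.344; the vertex latitude is φ_max = arccos|n̂_z| ≈ 69.9°.
Check via Clairaut: cos φ_max = |cos φ₁| · sin C = cos(66.0°)·sin(57.9°) ≈ 0.344, again giving ≈ 69.9°.

≈ 69.9°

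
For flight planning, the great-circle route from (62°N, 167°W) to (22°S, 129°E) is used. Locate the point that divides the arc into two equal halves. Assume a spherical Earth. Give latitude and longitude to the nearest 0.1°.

Write both endpoints as unit vectors p₁, p₂ with components (cos φ cos λ, cos φ sin λ, sin φ).
The central angle between the endpoints is δ = arccos(p₁·p₂) ≈ 1.711 rad (98.0°).
Interpolate at f = 1/2 with slerp weights a = sin((1−f)δ)/sin δ ≈ 0.762, b = sin(fδ)/sin δ ≈ 0.762.
p = a·p₁ + b·p₂ ≈ (-0.794, 0.469, 0.388); φ = arcsin(p_z) ≈ 22.80°, λ = atan2(p_y, p_x) ≈ 149.43°.

≈ (22.8°N, 149.4°E)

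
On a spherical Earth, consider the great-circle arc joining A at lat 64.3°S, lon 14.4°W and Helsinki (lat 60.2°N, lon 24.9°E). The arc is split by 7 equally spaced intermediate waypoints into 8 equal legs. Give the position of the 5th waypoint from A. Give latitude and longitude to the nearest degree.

Write both endpoints as unit vectors p₁, p₂ with components (cos φ cos λ, cos φ sin λ, sin φ).
The central angle between the endpoints is δ = arccos(p₁·p₂) ≈ 2.233 rad (128.0°).
Interpolate at f = 5/8 with slerp weights a = sin((1−f)δ)/sin δ ≈ 0.942, b = sin(fδ)/sin δ ≈ 1.249.
p = a·p₁ + b·p₂ ≈ (0.959, 0.160, 0.235); φ = arcsin(p_z) ≈ 13.57°, λ = atan2(p_y, p_x) ≈ 9.46°.

≈ lat 14°N, lon 9°E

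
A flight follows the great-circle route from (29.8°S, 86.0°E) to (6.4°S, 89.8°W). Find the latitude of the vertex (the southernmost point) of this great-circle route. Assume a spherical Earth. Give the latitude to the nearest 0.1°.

≈ 83.9°S

The great circle lies in the plane with unit normal n̂ = (p₁ × p₂)/|p₁ × p₂|.
Here n̂_z ≈ -0.106; the vertex latitude is φ_max = arccos|n̂_z| ≈ 83.9°.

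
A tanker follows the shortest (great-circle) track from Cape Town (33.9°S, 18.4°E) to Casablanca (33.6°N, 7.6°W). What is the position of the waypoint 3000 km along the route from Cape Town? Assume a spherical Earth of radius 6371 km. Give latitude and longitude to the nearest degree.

≈ 9°S, 8°E

Convert each endpoint to a unit vector on the sphere (x = cos φ cos λ, y = cos φ sin λ, z = sin φ).
The central angle between the endpoints is δ = arccos(p₁·p₂) ≈ 1.253 rad (71.8°). The total great-circle distance is δ·R ≈ 1.253 × 6371 ≈ 7981 km, so the target fraction is f = 3000/7981 ≈ 0.376.
Interpolate at f ≈ 0.376 with slerp weights a = sin((1−f)δ)/sin δ ≈ 0.742, b = sin(fδ)/sin δ ≈ 0.478.
p = a·p₁ + b·p₂ ≈ (0.979, 0.142, -0.149); φ = arcsin(p_z) ≈ -8.59°, λ = atan2(p_y, p_x) ≈ 8.24°.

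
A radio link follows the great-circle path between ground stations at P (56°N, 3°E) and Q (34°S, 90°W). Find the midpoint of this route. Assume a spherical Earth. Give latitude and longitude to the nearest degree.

Convert each endpoint to a unit vector on the sphere (x = cos φ cos λ, y = cos φ sin λ, z = sin φ).
The central angle between the endpoints is δ = arccos(p₁·p₂) ≈ 2.080 rad (119.2°).
Interpolate at f = 1/2 with slerp weights a = sin((1−f)δ)/sin δ ≈ 0.988, b = sin(fδ)/sin δ ≈ 0.988.
p = a·p₁ + b·p₂ ≈ (0.552, -0.790, 0.267); φ = arcsin(p_z) ≈ 15.46°, λ = atan2(p_y, p_x) ≈ -55.08°.

≈ (15°N, 55°W)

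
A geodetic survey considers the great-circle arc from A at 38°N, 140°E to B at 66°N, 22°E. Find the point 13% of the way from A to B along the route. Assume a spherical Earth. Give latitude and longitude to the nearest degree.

≈ 46°N, 135°E

Write both endpoints as unit vectors p₁, p₂ with components (cos φ cos λ, cos φ sin λ, sin φ).
The central angle between the endpoints is δ = arccos(p₁·p₂) ≈ 1.146 rad (65.7°).
Interpolate at f = 0.13 with slerp weights a = sin((1−f)δ)/sin δ ≈ 0.922, b = sin(fδ)/sin δ ≈ 0.163.
p = a·p₁ + b·p₂ ≈ (-0.495, 0.492, 0.716); φ = arcsin(p_z) ≈ 45.75°, λ = atan2(p_y, p_x) ≈ 135.19°.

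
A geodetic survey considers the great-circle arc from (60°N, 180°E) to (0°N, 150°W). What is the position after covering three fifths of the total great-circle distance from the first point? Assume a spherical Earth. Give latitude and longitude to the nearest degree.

≈ (25°N, 158°W)

The haversine formula gives a central angle δ ≈ 1.123 rad (64.3°) between the endpoints.
Interpolate at f = 3/5 with slerp weights a = sin((1−f)δ)/sin δ ≈ 0.482, b = sin(fδ)/sin δ ≈ 0.692.
p = a·p₁ + b·p₂ ≈ (-0.840, -0.346, 0.417); φ = arcsin(p_z) ≈ 24.66°, λ = atan2(p_y, p_x) ≈ -157.62°.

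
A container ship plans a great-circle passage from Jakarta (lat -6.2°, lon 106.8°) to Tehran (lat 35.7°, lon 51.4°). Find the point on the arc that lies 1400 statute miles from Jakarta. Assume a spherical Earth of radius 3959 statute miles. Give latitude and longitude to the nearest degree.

≈ lat 8°, lon 92°

From cos δ = sin φ₁ sin φ₂ + cos φ₁ cos φ₂ cos Δλ, the central angle is δ ≈ 1.164 rad (66.7°). The total great-circle distance is δ·R ≈ 1.164 × 3959 ≈ 4609 mi, so the target fraction is f = 1400/4609 ≈ 0.304.
Interpolate at f ≈ 0.304 with slerp weights a = sin((1−f)δ)/sin δ ≈ 0.789, b = sin(fδ)/sin δ ≈ 0.377.
p = a·p₁ + b·p₂ ≈ (-0.036, 0.990, 0.135); φ = arcsin(p_z) ≈ 7.75°, λ = atan2(p_y, p_x) ≈ 92.07°.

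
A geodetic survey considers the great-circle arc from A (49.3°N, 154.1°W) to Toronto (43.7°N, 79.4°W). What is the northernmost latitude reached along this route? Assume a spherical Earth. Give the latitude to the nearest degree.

The great circle lies in the plane with unit normal n̂ = (p₁ × p₂)/|p₁ × p₂|.
Here n̂_z ≈ +0.597; the vertex latitude is φ_max = arccos|n̂_z| ≈ 53.3°.

≈ 53°N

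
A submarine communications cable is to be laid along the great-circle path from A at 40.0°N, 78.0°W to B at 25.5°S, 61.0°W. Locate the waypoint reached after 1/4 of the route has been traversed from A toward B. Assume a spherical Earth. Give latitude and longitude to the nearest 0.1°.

Convert each endpoint to a unit vector on the sphere (x = cos φ cos λ, y = cos φ sin λ, z = sin φ).
The central angle between the endpoints is δ = arccos(p₁·p₂) ≈ 1.176 rad (67.4°).
Interpolate at f = 1/4 with slerp weights a = sin((1−f)δ)/sin δ ≈ 0.836, b = sin(fδ)/sin δ ≈ 0.314.
p = a·p₁ + b·p₂ ≈ (0.271, -0.875, 0.402); φ = arcsin(p_z) ≈ 23.73°, λ = atan2(p_y, p_x) ≈ -72.81°.

≈ 23.7°N, 72.8°W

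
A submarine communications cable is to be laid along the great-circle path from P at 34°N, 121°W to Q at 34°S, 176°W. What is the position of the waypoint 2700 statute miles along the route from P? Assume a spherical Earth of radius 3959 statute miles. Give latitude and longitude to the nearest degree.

≈ 3°N, 146°W

Convert each endpoint to a unit vector on the sphere (x = cos φ cos λ, y = cos φ sin λ, z = sin φ).
The central angle between the endpoints is δ = arccos(p₁·p₂) ≈ 1.489 rad (85.3°). The total great-circle distance is δ·R ≈ 1.489 × 3959 ≈ 5896 mi, so the target fraction is f = 2700/5896 ≈ 0.458.
Interpolate at f ≈ 0.458 with slerp weights a = sin((1−f)δ)/sin δ ≈ 0.725, b = sin(fδ)/sin δ ≈ 0.632.
p = a·p₁ + b·p₂ ≈ (-0.833, -0.552, 0.052); φ = arcsin(p_z) ≈ 2.96°, λ = atan2(p_y, p_x) ≈ -146.47°.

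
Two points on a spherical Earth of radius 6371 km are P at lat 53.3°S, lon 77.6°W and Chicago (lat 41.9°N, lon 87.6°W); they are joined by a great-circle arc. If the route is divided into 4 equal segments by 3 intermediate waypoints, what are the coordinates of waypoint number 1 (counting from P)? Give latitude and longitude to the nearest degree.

≈ lat 30°S, lon 81°W

From cos δ = sin φ₁ sin φ₂ + cos φ₁ cos φ₂ cos Δλ, the central angle is δ ≈ 1.668 rad (95.6°).
Interpolate at f = 1/4 with slerp weights a = sin((1−f)δ)/sin δ ≈ 0.954, b = sin(fδ)/sin δ ≈ 0.407.
p = a·p₁ + b·p₂ ≈ (0.135, -0.859, -0.493); φ = arcsin(p_z) ≈ -29.54°, λ = atan2(p_y, p_x) ≈ -81.07°.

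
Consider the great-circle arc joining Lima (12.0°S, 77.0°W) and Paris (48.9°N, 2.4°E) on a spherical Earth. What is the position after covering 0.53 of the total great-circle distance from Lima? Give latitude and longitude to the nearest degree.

≈ (25°N, 44°W)

The haversine formula gives a central angle δ ≈ 1.609 rad (92.2°) between the endpoints.
Interpolate at f = 0.53 with slerp weights a = sin((1−f)δ)/sin δ ≈ 0.687, b = sin(fδ)/sin δ ≈ 0.754.
p = a·p₁ + b·p₂ ≈ (0.646, -0.634, 0.425); φ = arcsin(p_z) ≈ 25.16°, λ = atan2(p_y, p_x) ≈ -44.45°.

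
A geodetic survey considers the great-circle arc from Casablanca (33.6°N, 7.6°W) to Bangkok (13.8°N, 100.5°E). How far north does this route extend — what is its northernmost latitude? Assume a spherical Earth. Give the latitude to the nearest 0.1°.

The great circle lies in the plane with unit normal n̂ = (p₁ × p₂)/|p₁ × p₂|.
Here n̂_z ≈ +0.774; the vertex latitude is φ_max = arccos|n̂_z| ≈ 39.3°.
Check via Clairaut: cos φ_max = |cos φ₁| · sin C = cos(33.6°)·sin(68.4°) ≈ 0.774, again giving ≈ 39.3°.

≈ 39.3°N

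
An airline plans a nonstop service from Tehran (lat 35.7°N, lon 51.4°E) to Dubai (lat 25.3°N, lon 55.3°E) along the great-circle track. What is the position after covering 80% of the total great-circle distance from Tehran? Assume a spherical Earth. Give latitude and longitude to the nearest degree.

≈ lat 27°N, lon 55°E

The haversine formula gives a central angle δ ≈ 0.191 rad (10.9°) between the endpoints.
Interpolate at f = 0.80 with slerp weights a = sin((1−f)δ)/sin δ ≈ 0.201, b = sin(fδ)/sin δ ≈ 0.802.
p = a·p₁ + b·p₂ ≈ (0.515, 0.724, 0.460); φ = arcsin(p_z) ≈ 27.39°, λ = atan2(p_y, p_x) ≈ 54.58°.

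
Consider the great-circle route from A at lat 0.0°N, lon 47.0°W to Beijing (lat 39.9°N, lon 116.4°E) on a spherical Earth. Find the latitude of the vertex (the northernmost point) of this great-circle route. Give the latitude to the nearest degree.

≈ 71°N

The great circle lies in the plane with unit normal n̂ = (p₁ × p₂)/|p₁ × p₂|.
Here n̂_z ≈ +0.323; the vertex latitude is φ_max = arccos|n̂_z| ≈ 71.1°.
Check via Clairaut: cos φ_max = |cos φ₁| · sin C = cos(0.0°)·sin(18.9°) ≈ 0.323, again giving ≈ 71.1°.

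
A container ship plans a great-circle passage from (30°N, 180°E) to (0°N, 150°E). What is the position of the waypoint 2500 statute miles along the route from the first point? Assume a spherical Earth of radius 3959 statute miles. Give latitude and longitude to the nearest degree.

Write both endpoints as unit vectors p₁, p₂ with components (cos φ cos λ, cos φ sin λ, sin φ).
The central angle between the endpoints is δ = arccos(p₁·p₂) ≈ 0.723 rad (41.4°). The total great-circle distance is δ·R ≈ 0.723 × 3959 ≈ 2861 mi, so the target fraction is f = 2500/2861 ≈ 0.874.
Interpolate at f ≈ 0.874 with slerp weights a = sin((1−f)δ)/sin δ ≈ 0.138, b = sin(fδ)/sin δ ≈ 0.893.
p = a·p₁ + b·p₂ ≈ (-0.892, 0.446, 0.069); φ = arcsin(p_z) ≈ 3.95°, λ = atan2(p_y, p_x) ≈ 153.43°.

≈ (4°N, 153°E)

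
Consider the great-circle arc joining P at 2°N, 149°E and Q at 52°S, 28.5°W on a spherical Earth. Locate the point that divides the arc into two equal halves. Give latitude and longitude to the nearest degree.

≈ 63°S, 145°E

From cos δ = sin φ₁ sin φ₂ + cos φ₁ cos φ₂ cos Δλ, the central angle is δ ≈ 2.268 rad (130.0°).
Interpolate at f = 1/2 with slerp weights a = sin((1−f)δ)/sin δ ≈ 1.182, b = sin(fδ)/sin δ ≈ 1.182.
p = a·p₁ + b·p₂ ≈ (-0.373, 0.261, -0.890); φ = arcsin(p_z) ≈ -62.91°, λ = atan2(p_y, p_x) ≈ 145.00°.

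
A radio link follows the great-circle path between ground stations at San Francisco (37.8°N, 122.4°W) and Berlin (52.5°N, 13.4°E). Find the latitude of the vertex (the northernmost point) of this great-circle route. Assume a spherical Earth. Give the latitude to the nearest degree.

≈ 70°N

The great circle lies in the plane with unit normal n̂ = (p₁ × p₂)/|p₁ × p₂|.
Here n̂_z ≈ +0.339; the vertex latitude is φ_max = arccos|n̂_z| ≈ 70.2°.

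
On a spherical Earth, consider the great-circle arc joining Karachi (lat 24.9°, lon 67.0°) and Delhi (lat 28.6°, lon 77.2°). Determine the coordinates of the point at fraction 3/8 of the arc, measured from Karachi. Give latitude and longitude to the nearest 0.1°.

Write both endpoints as unit vectors p₁, p₂ with components (cos φ cos λ, cos φ sin λ, sin φ).
The central angle between the endpoints is δ = arccos(p₁·p₂) ≈ 0.172 rad (9.8°).
Interpolate at f = 3/8 with slerp weights a = sin((1−f)δ)/sin δ ≈ 0.627, b = sin(fδ)/sin δ ≈ 0.377.
p = a·p₁ + b·p₂ ≈ (0.295, 0.846, 0.444); φ = arcsin(p_z) ≈ 26.37°, λ = atan2(p_y, p_x) ≈ 70.75°.

≈ lat 26.4°, lon 70.7°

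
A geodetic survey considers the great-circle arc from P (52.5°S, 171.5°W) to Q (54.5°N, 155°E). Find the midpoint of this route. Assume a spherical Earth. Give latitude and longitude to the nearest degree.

The haversine formula gives a central angle δ ≈ 1.930 rad (110.6°) between the endpoints.
Interpolate at f = 1/2 with slerp weights a = sin((1−f)δ)/sin δ ≈ 0.878, b = sin(fδ)/sin δ ≈ 0.878.
p = a·p₁ + b·p₂ ≈ (-0.990, 0.136, 0.018); φ = arcsin(p_z) ≈ 1.04°, λ = atan2(p_y, p_x) ≈ 172.16°.

≈ (1°N, 172°E)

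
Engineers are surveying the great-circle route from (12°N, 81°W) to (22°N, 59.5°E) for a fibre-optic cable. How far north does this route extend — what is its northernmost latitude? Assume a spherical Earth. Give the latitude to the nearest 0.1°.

The great circle lies in the plane with unit normal n̂ = (p₁ × p₂)/|p₁ × p₂|.
Here n̂_z ≈ +0.737; the vertex latitude is φ_max = arccos|n̂_z| ≈ 42.6°.
Check via Clairaut: cos φ_max = |cos φ₁| · sin C = cos(12.0°)·sin(48.9°) ≈ 0.737, again giving ≈ 42.6°.

≈ 42.6°N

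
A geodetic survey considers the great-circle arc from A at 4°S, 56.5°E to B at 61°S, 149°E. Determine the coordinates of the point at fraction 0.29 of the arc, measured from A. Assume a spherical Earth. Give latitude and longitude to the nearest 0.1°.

Write both endpoints as unit vectors p₁, p₂ with components (cos φ cos λ, cos φ sin λ, sin φ).
The central angle between the endpoints is δ = arccos(p₁·p₂) ≈ 1.531 rad (87.7°).
Interpolate at f = 0.29 with slerp weights a = sin((1−f)δ)/sin δ ≈ 0.886, b = sin(fδ)/sin δ ≈ 0.430.
p = a·p₁ + b·p₂ ≈ (0.309, 0.844, -0.438); φ = arcsin(p_z) ≈ -25.96°, λ = atan2(p_y, p_x) ≈ 69.89°.

≈ 26.0°S, 69.9°E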